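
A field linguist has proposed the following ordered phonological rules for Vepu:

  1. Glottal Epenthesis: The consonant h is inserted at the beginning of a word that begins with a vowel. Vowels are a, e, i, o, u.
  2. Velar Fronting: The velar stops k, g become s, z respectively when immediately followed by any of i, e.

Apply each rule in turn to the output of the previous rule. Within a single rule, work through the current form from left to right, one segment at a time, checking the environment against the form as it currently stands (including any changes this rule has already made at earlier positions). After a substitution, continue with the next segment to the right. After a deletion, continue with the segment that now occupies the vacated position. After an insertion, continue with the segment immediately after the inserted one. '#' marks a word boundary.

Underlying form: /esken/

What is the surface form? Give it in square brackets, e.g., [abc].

[hessen]

1 Glottal Epenthesis: [esken] → [hesken]
2 Velar Fronting: [hesken] → [hessen]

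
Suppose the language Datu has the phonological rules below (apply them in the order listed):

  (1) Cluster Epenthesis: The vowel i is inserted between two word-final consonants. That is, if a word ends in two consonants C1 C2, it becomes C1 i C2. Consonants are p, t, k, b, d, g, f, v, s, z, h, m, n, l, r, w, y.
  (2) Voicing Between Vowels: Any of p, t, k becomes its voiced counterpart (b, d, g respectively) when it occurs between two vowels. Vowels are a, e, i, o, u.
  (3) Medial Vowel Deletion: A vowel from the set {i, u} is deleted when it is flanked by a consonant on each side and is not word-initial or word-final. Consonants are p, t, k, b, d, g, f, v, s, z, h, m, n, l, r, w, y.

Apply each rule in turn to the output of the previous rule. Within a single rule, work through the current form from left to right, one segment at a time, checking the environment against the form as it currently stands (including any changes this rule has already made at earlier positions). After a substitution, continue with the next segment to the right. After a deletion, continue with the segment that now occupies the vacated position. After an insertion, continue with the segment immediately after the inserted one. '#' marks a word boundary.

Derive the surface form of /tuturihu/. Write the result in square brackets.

[tdrhu]

(1) Cluster Epenthesis: no change — [tuturihu]
(2) Voicing Between Vowels: [tuturihu] → [tudurihu]
(3) Medial Vowel Deletion: [tudurihu] → [tdrhu]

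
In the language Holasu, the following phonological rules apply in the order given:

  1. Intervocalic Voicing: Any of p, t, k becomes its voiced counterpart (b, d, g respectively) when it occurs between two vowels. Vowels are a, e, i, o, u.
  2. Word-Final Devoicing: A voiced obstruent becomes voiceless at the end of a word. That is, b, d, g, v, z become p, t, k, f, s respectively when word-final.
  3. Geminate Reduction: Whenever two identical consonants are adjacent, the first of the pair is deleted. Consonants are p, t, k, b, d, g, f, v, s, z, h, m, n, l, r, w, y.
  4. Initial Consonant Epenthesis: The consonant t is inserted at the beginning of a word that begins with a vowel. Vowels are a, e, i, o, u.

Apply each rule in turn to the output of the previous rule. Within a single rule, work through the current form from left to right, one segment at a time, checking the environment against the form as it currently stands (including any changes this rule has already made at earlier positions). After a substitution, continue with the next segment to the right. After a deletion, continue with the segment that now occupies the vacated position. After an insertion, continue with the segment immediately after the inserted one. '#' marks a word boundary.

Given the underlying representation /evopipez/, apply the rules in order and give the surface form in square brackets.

1 Intervocalic Voicing: [evopipez] → [evobibez]
2 Word-Final Devoicing: [evobibez] → [evobibes]
3 Geminate Reduction: no change — [evobibes]
4 Initial Consonant Epenthesis: [evobibes] → [tevobibes]

[tevobibes]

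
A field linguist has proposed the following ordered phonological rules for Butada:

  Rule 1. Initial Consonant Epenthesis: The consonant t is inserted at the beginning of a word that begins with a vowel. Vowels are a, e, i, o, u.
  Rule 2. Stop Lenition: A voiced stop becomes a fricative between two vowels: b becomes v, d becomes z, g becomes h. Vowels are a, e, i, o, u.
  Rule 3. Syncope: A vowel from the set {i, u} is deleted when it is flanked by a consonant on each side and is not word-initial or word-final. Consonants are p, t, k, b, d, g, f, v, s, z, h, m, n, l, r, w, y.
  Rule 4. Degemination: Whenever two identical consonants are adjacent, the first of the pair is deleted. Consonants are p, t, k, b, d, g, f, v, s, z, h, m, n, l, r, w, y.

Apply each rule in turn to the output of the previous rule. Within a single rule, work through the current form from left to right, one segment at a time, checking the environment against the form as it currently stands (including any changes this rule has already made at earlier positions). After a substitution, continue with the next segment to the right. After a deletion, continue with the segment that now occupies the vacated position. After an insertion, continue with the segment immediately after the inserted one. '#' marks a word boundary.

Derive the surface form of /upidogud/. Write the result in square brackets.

Rule 1 Initial Consonant Epenthesis: [upidogud] → [tupidogud]
Rule 2 Stop Lenition: [tupidogud] → [tupizohud]
Rule 3 Syncope: [tupizohud] → [tpzohd]
Rule 4 Degemination: no change — [tpzohd]

[tpzohd]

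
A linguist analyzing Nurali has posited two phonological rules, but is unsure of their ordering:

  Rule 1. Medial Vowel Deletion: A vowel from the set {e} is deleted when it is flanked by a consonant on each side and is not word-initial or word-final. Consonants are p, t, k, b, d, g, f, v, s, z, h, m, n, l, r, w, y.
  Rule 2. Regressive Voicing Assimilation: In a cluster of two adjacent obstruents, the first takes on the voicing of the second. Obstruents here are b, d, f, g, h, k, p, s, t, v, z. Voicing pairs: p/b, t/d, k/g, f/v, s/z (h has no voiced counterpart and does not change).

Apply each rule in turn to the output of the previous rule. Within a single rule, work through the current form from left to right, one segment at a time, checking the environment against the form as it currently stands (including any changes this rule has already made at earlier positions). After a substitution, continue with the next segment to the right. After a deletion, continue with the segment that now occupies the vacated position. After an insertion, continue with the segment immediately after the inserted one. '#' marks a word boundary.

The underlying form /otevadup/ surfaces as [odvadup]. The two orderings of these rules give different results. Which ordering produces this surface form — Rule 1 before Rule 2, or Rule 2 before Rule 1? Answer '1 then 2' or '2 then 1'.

1 then 2

Order 1 then 2:
  1 Medial Vowel Deletion: [otevadup] → [otvadup]
  2 Regressive Voicing Assimilation: [otvadup] → [odvadup]
  result: [odvadup]
Order 2 then 1:
  2 Regressive Voicing Assimilation: no change — [otevadup]
  1 Medial Vowel Deletion: [otevadup] → [otvadup]
  result: [otvadup]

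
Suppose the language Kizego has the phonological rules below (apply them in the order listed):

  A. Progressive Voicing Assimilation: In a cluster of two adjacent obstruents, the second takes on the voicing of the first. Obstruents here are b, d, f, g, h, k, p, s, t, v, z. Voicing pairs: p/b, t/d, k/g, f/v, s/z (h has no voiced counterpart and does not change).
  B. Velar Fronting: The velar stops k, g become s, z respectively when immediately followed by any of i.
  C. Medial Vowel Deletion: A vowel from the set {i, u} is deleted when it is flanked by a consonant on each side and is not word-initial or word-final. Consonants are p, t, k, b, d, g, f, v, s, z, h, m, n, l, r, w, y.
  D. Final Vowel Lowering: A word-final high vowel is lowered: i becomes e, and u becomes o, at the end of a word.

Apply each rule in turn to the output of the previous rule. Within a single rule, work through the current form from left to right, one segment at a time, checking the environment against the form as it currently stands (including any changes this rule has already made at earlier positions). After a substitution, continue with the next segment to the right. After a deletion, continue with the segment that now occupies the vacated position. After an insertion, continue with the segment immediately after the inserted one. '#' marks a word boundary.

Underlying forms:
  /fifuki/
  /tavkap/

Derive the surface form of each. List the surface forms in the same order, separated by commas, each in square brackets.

/fifuki/:
  A Progressive Voicing Assimilation: no change — [fifuki]
  B Velar Fronting: [fifuki] → [fifusi]
  C Medial Vowel Deletion: [fifusi] → [ffsi]
  D Final Vowel Lowering: [ffsi] → [ffse]
/tavkap/:
  A Progressive Voicing Assimilation: [tavkap] → [tavgap]
  B Velar Fronting: no change — [tavgap]
  C Medial Vowel Deletion: no change — [tavgap]
  D Final Vowel Lowering: no change — [tavgap]

[ffse], [tavgap]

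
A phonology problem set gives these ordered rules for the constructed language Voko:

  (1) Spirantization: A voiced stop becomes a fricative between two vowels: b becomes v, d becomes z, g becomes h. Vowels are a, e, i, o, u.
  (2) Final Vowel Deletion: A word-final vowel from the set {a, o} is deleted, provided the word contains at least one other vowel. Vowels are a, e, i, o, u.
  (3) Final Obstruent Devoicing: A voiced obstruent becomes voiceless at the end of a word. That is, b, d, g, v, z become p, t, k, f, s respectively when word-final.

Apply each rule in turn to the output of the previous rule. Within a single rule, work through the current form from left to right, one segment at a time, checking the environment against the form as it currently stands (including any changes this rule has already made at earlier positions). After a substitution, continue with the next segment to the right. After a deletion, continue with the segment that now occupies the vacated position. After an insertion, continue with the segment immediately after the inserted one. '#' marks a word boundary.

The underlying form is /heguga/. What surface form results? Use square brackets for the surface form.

[hehuh]

(1) Spirantization: [heguga] → [hehuha]
(2) Final Vowel Deletion: [hehuha] → [hehuh]
(3) Final Obstruent Devoicing: no change — [hehuh]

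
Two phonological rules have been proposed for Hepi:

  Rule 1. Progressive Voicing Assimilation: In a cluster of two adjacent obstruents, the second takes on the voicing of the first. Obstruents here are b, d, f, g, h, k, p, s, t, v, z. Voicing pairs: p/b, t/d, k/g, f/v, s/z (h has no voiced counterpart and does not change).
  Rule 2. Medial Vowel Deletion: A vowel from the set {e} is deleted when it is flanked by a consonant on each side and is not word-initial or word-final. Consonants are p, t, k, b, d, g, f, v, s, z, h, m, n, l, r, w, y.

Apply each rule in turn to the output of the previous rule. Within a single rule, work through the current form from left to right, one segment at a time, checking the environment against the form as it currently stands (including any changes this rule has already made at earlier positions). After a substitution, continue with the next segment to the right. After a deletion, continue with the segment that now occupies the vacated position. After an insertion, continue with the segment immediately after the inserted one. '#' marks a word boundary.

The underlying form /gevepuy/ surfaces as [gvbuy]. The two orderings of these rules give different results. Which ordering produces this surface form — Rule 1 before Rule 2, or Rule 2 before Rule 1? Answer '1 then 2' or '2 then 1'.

Order 1 then 2:
  1 Progressive Voicing Assimilation: no change — [gevepuy]
  2 Medial Vowel Deletion: [gevepuy] → [gvpuy]
  result: [gvpuy]
Order 2 then 1:
  2 Medial Vowel Deletion: [gevepuy] → [gvpuy]
  1 Progressive Voicing Assimilation: [gvpuy] → [gvbuy]
  result: [gvbuy]

2 then 1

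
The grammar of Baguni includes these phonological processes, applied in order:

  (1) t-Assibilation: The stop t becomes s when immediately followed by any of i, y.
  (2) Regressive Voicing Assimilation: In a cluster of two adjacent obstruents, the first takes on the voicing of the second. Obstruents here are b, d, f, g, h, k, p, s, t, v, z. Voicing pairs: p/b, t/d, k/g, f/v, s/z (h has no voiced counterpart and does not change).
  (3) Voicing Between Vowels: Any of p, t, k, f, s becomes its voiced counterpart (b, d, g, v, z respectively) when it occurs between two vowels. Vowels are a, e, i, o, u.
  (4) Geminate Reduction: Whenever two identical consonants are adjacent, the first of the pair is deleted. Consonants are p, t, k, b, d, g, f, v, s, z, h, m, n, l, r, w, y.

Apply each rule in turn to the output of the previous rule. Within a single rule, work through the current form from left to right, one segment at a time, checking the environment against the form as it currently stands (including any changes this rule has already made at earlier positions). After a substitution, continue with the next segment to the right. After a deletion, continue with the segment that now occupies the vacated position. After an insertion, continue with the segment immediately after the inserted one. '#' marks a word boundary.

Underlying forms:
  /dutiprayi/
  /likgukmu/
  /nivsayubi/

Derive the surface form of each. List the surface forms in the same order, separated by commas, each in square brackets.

/dutiprayi/:
  (1) t-Assibilation: [dutiprayi] → [dusiprayi]
  (2) Regressive Voicing Assimilation: no change — [dusiprayi]
  (3) Voicing Between Vowels: [dusiprayi] → [duziprayi]
  (4) Geminate Reduction: no change — [duziprayi]
/likgukmu/:
  (1) t-Assibilation: no change — [likgukmu]
  (2) Regressive Voicing Assimilation: [likgukmu] → [liggukmu]
  (3) Voicing Between Vowels: no change — [liggukmu]
  (4) Geminate Reduction: [liggukmu] → [ligukmu]
/nivsayubi/:
  (1) t-Assibilation: no change — [nivsayubi]
  (2) Regressive Voicing Assimilation: [nivsayubi] → [nifsayubi]
  (3) Voicing Between Vowels: no change — [nifsayubi]
  (4) Geminate Reduction: no change — [nifsayubi]

[duziprayi], [ligukmu], [nifsayubi]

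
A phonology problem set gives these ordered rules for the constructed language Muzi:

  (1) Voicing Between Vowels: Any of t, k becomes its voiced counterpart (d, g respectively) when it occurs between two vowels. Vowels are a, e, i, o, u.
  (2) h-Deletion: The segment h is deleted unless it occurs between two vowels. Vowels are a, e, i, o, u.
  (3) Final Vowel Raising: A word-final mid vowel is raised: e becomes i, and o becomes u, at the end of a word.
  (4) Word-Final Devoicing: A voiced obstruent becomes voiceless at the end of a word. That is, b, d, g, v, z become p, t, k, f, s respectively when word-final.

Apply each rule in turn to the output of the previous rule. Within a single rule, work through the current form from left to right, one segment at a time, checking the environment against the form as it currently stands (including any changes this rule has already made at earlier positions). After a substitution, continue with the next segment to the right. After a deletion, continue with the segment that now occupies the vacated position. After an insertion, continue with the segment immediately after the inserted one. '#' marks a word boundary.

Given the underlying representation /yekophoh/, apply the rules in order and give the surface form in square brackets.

[yegopu]

(1) Voicing Between Vowels: [yekophoh] → [yegophoh]
(2) h-Deletion: [yegophoh] → [yegopo]
(3) Final Vowel Raising: [yegopo] → [yegopu]
(4) Word-Final Devoicing: no change — [yegopu]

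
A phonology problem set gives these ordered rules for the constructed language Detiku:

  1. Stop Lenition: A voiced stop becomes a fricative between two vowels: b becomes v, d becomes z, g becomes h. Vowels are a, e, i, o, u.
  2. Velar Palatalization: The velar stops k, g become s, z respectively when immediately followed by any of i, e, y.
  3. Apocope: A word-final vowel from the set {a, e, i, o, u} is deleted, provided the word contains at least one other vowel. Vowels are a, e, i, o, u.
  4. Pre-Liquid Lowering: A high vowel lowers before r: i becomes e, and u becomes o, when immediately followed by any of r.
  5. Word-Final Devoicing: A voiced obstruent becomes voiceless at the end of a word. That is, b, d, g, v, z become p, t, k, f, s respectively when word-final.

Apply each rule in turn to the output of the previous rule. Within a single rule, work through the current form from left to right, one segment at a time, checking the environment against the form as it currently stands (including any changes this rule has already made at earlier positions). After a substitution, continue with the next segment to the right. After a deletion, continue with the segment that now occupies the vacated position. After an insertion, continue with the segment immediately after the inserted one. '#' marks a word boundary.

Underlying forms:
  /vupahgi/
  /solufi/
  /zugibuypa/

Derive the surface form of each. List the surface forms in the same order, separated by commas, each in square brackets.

[vupahs], [soluf], [zuhivuyp]

/vupahgi/:
  1 Stop Lenition: no change — [vupahgi]
  2 Velar Palatalization: [vupahgi] → [vupahzi]
  3 Apocope: [vupahzi] → [vupahz]
  4 Pre-Liquid Lowering: no change — [vupahz]
  5 Word-Final Devoicing: [vupahz] → [vupahs]
/solufi/:
  1 Stop Lenition: no change — [solufi]
  2 Velar Palatalization: no change — [solufi]
  3 Apocope: [solufi] → [soluf]
  4 Pre-Liquid Lowering: no change — [soluf]
  5 Word-Final Devoicing: no change — [soluf]
/zugibuypa/:
  1 Stop Lenition: [zugibuypa] → [zuhivuypa]
  2 Velar Palatalization: no change — [zuhivuypa]
  3 Apocope: [zuhivuypa] → [zuhivuyp]
  4 Pre-Liquid Lowering: no change — [zuhivuyp]
  5 Word-Final Devoicing: no change — [zuhivuyp]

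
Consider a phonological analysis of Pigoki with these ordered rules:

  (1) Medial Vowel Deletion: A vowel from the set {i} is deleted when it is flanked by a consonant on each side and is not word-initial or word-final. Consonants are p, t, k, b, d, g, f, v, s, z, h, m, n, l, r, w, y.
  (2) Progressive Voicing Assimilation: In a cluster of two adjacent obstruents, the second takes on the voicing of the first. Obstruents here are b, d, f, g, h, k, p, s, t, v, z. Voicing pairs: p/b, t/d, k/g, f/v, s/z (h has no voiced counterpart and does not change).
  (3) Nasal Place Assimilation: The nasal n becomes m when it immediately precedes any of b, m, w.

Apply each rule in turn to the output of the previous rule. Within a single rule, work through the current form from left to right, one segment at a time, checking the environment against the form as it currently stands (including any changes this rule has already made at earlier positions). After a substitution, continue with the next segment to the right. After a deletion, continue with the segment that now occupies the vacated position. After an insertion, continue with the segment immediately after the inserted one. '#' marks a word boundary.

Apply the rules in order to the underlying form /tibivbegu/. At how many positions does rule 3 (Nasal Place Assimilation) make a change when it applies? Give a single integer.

(1) Medial Vowel Deletion: [tibivbegu] → [tbvbegu]
(2) Progressive Voicing Assimilation: [tbvbegu] → [tpfpegu]
(3) Nasal Place Assimilation: no change — [tpfpegu]
Rule 3 changed 0 position(s).

0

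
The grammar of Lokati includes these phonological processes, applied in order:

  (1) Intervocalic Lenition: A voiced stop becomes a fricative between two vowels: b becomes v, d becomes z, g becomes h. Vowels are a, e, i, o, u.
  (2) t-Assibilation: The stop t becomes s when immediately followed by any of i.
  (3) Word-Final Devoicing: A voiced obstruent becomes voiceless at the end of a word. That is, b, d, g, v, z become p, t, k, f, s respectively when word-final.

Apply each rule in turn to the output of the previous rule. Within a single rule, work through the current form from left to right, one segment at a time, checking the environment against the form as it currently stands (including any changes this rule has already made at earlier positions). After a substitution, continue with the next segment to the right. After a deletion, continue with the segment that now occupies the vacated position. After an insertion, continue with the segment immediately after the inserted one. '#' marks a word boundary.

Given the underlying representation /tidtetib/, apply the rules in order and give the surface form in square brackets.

[sidtesip]

(1) Intervocalic Lenition: no change — [tidtetib]
(2) t-Assibilation: [tidtetib] → [sidtesib]
(3) Word-Final Devoicing: [sidtesib] → [sidtesip]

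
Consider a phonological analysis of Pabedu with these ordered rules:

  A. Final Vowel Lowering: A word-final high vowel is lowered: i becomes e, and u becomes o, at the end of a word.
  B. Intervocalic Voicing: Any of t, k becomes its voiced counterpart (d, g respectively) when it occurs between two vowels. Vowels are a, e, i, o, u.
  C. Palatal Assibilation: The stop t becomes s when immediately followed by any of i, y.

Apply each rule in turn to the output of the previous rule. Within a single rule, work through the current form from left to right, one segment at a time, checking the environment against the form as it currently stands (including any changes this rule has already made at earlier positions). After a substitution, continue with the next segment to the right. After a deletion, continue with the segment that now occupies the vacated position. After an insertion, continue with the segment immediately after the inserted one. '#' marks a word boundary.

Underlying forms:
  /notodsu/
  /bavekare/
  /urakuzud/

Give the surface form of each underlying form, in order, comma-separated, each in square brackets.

[nododso], [bavegare], [uraguzud]

/notodsu/:
  A Final Vowel Lowering: [notodsu] → [notodso]
  B Intervocalic Voicing: [notodso] → [nododso]
  C Palatal Assibilation: no change — [nododso]
/bavekare/:
  A Final Vowel Lowering: no change — [bavekare]
  B Intervocalic Voicing: [bavekare] → [bavegare]
  C Palatal Assibilation: no change — [bavegare]
/urakuzud/:
  A Final Vowel Lowering: no change — [urakuzud]
  B Intervocalic Voicing: [urakuzud] → [uraguzud]
  C Palatal Assibilation: no change — [uraguzud]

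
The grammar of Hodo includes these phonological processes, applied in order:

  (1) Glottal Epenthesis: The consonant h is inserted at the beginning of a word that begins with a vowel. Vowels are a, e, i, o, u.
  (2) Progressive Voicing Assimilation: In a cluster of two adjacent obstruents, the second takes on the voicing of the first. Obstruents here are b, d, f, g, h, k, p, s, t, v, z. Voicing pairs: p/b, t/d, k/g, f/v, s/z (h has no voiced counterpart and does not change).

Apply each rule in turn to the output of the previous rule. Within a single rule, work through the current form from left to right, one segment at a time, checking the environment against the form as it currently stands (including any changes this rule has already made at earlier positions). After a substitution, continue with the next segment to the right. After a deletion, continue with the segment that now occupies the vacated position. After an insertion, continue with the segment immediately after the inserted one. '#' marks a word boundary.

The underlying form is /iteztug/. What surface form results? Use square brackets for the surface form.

(1) Glottal Epenthesis: [iteztug] → [hiteztug]
(2) Progressive Voicing Assimilation: [hiteztug] → [hitezdug]

[hitezdug]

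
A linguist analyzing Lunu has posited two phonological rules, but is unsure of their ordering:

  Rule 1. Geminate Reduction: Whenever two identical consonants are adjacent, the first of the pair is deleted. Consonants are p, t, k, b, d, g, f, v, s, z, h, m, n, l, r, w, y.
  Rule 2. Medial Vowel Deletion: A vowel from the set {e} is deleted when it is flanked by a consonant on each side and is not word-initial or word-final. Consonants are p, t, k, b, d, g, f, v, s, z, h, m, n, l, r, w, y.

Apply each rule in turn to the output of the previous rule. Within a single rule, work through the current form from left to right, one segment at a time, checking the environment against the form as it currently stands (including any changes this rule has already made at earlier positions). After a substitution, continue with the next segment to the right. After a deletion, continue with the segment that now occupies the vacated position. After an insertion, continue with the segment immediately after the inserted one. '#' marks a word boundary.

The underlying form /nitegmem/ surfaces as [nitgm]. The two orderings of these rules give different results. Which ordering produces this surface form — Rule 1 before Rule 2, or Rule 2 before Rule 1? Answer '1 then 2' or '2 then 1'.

Order 1 then 2:
  1 Geminate Reduction: no change — [nitegmem]
  2 Medial Vowel Deletion: [nitegmem] → [nitgmm]
  result: [nitgmm]
Order 2 then 1:
  2 Medial Vowel Deletion: [nitegmem] → [nitgmm]
  1 Geminate Reduction: [nitgmm] → [nitgm]
  result: [nitgm]

2 then 1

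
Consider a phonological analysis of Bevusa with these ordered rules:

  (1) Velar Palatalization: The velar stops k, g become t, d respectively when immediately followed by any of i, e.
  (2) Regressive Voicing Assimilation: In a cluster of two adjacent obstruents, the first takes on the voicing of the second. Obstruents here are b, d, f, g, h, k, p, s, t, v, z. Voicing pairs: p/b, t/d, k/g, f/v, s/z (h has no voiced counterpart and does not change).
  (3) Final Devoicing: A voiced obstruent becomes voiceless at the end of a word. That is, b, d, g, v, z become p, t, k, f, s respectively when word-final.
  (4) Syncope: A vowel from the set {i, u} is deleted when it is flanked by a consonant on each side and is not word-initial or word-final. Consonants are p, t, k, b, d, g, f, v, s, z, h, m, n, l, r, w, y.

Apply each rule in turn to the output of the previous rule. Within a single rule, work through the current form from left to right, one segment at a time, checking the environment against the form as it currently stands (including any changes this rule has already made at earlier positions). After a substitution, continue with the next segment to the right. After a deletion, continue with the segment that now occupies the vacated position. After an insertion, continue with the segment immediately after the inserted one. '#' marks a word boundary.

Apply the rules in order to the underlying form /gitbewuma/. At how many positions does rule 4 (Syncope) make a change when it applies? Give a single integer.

2

(1) Velar Palatalization: [gitbewuma] → [ditbewuma]
(2) Regressive Voicing Assimilation: [ditbewuma] → [didbewuma]
(3) Final Devoicing: no change — [didbewuma]
(4) Syncope: [didbewuma] → [ddbewma]
Rule 4 changed 2 position(s).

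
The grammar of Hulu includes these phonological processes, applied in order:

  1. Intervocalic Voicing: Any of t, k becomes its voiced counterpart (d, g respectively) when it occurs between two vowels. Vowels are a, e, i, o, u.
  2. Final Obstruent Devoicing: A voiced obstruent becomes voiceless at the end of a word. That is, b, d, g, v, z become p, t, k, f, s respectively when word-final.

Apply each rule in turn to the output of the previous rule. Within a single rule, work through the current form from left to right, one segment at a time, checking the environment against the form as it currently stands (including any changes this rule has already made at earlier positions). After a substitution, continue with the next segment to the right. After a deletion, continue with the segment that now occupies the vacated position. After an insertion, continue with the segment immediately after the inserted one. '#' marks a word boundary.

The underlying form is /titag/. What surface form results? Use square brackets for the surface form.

[tidak]

1 Intervocalic Voicing: [titag] → [tidag]
2 Final Obstruent Devoicing: [tidag] → [tidak]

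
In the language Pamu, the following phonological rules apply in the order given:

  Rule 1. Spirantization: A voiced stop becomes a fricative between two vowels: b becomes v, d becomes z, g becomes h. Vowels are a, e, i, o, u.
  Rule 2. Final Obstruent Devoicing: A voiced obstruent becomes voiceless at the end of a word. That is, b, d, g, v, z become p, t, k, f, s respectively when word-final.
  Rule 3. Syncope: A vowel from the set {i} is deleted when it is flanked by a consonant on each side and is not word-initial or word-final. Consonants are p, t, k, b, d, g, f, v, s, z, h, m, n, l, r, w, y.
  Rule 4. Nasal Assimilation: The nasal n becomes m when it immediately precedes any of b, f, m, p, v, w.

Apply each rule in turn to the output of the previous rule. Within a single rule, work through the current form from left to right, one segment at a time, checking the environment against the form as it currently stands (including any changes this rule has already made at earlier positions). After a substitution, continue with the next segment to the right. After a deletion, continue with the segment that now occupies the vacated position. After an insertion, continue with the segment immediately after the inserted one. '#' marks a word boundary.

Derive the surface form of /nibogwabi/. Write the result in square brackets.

Rule 1 Spirantization: [nibogwabi] → [nivogwavi]
Rule 2 Final Obstruent Devoicing: no change — [nivogwavi]
Rule 3 Syncope: [nivogwavi] → [nvogwavi]
Rule 4 Nasal Assimilation: [nvogwavi] → [mvogwavi]

[mvogwavi]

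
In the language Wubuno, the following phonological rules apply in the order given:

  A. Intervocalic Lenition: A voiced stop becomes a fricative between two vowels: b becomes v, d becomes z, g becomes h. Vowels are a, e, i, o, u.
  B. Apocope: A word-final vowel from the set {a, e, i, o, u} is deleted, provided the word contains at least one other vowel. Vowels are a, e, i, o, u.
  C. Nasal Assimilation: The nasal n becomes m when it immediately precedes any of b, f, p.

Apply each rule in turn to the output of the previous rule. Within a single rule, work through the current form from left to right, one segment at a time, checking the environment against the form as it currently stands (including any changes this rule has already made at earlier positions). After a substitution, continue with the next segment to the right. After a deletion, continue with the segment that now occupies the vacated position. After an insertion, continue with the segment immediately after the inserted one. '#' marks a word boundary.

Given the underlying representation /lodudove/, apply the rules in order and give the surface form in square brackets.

A Intervocalic Lenition: [lodudove] → [lozuzove]
B Apocope: [lozuzove] → [lozuzov]
C Nasal Assimilation: no change — [lozuzov]

[lozuzov]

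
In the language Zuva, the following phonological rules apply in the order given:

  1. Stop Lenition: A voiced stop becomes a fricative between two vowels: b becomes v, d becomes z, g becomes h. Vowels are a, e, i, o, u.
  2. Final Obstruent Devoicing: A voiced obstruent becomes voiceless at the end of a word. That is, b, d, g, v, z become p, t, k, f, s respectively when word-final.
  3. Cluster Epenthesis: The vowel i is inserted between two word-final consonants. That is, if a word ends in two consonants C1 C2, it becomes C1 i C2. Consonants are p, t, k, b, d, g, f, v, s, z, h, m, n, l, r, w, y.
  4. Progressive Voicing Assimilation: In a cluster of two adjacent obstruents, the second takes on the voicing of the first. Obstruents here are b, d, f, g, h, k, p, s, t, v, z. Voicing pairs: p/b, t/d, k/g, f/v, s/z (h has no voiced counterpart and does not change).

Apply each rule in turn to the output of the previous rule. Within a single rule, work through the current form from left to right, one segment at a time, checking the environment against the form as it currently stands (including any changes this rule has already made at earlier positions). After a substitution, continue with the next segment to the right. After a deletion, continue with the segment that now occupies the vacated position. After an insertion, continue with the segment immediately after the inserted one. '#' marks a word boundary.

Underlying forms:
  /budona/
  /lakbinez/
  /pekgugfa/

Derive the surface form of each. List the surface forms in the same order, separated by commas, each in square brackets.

/budona/:
  1 Stop Lenition: [budona] → [buzona]
  2 Final Obstruent Devoicing: no change — [buzona]
  3 Cluster Epenthesis: no change — [buzona]
  4 Progressive Voicing Assimilation: no change — [buzona]
/lakbinez/:
  1 Stop Lenition: no change — [lakbinez]
  2 Final Obstruent Devoicing: [lakbinez] → [lakbines]
  3 Cluster Epenthesis: no change — [lakbines]
  4 Progressive Voicing Assimilation: [lakbines] → [lakpines]
/pekgugfa/:
  1 Stop Lenition: no change — [pekgugfa]
  2 Final Obstruent Devoicing: no change — [pekgugfa]
  3 Cluster Epenthesis: no change — [pekgugfa]
  4 Progressive Voicing Assimilation: [pekgugfa] → [pekkugva]

[buzona], [lakpines], [pekkugva]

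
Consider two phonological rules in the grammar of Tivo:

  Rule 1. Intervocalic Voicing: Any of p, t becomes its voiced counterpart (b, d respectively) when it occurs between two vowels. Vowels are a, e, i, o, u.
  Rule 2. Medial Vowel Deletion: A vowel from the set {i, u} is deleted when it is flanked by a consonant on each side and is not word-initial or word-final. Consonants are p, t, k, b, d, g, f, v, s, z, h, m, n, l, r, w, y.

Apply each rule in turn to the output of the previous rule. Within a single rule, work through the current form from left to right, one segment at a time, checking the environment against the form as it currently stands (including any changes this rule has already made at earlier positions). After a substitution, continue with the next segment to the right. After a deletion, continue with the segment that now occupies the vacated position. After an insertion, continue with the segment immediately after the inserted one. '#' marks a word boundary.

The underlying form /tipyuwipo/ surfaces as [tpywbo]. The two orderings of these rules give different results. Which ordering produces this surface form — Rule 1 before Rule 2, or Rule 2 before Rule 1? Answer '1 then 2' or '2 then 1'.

1 then 2

Order 1 then 2:
  1 Intervocalic Voicing: [tipyuwipo] → [tipyuwibo]
  2 Medial Vowel Deletion: [tipyuwibo] → [tpywbo]
  result: [tpywbo]
Order 2 then 1:
  2 Medial Vowel Deletion: [tipyuwipo] → [tpywpo]
  1 Intervocalic Voicing: no change — [tpywpo]
  result: [tpywpo]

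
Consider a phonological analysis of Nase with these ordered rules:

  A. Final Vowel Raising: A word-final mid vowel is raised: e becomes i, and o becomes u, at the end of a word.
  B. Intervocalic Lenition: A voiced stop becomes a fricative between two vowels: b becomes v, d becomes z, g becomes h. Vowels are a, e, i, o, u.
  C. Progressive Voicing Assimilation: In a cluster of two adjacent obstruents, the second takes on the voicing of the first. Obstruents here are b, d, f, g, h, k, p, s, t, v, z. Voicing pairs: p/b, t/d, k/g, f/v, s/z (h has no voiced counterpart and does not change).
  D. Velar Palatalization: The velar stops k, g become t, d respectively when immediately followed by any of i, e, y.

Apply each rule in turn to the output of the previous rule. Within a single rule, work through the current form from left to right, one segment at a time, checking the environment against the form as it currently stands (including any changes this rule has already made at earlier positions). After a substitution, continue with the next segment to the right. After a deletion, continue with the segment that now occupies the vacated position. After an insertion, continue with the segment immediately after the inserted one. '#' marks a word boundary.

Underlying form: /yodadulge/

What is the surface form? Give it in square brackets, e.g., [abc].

A Final Vowel Raising: [yodadulge] → [yodadulgi]
B Intervocalic Lenition: [yodadulgi] → [yozazulgi]
C Progressive Voicing Assimilation: no change — [yozazulgi]
D Velar Palatalization: [yozazulgi] → [yozazuldi]

[yozazuldi]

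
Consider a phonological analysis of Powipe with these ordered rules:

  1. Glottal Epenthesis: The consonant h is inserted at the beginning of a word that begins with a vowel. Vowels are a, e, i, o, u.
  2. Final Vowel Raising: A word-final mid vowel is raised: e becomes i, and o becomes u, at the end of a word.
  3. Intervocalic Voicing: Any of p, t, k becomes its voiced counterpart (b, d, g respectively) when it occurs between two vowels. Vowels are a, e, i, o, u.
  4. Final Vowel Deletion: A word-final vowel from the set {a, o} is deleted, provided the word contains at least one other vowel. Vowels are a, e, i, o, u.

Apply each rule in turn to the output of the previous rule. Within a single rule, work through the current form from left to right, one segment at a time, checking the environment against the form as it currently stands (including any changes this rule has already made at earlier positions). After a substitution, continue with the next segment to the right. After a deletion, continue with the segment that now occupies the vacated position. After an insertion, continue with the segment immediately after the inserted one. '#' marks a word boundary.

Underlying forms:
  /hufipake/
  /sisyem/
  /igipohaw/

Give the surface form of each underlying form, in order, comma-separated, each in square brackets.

[hufibagi], [sisyem], [higibohaw]

/hufipake/:
  1 Glottal Epenthesis: no change — [hufipake]
  2 Final Vowel Raising: [hufipake] → [hufipaki]
  3 Intervocalic Voicing: [hufipaki] → [hufibagi]
  4 Final Vowel Deletion: no change — [hufibagi]
/sisyem/:
  1 Glottal Epenthesis: no change — [sisyem]
  2 Final Vowel Raising: no change — [sisyem]
  3 Intervocalic Voicing: no change — [sisyem]
  4 Final Vowel Deletion: no change — [sisyem]
/igipohaw/:
  1 Glottal Epenthesis: [igipohaw] → [higipohaw]
  2 Final Vowel Raising: no change — [higipohaw]
  3 Intervocalic Voicing: [higipohaw] → [higibohaw]
  4 Final Vowel Deletion: no change — [higibohaw]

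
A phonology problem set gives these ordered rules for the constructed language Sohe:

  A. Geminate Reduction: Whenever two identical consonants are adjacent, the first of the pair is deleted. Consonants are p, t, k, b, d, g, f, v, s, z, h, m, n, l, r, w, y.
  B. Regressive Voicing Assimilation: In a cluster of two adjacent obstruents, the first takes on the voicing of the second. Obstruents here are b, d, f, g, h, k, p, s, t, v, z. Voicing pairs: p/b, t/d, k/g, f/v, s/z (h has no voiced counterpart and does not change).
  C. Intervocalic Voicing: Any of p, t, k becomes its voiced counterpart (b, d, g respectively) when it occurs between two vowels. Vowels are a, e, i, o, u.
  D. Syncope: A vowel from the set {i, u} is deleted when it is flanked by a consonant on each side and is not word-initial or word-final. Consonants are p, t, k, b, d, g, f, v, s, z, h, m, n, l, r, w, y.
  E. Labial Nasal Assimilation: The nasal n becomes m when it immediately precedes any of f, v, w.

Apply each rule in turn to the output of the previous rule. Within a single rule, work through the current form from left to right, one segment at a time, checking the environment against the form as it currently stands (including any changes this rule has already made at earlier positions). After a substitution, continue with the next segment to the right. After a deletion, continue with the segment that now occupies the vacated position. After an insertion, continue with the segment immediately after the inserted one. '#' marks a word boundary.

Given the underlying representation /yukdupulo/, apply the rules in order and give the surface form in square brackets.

A Geminate Reduction: no change — [yukdupulo]
B Regressive Voicing Assimilation: [yukdupulo] → [yugdupulo]
C Intervocalic Voicing: [yugdupulo] → [yugdubulo]
D Syncope: [yugdubulo] → [ygdblo]
E Labial Nasal Assimilation: no change — [ygdblo]

[ygdblo]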